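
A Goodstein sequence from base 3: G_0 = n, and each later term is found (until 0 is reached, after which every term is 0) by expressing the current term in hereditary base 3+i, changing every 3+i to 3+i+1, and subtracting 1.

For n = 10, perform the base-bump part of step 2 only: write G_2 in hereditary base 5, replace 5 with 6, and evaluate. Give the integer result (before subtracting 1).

i=0: 10 = 3^2 + 1 (b=3); 3→4: 4^2 + 1 = 17; 17−1 = 16
i=1: 16 = 4^2 (b=4); 4→5: 5^2 = 25; 25−1 = 24
i=2: 24 = 4·5 + 4 (b=5); 5→6: 4·6 + 4 = 28; 28−1 = 27

28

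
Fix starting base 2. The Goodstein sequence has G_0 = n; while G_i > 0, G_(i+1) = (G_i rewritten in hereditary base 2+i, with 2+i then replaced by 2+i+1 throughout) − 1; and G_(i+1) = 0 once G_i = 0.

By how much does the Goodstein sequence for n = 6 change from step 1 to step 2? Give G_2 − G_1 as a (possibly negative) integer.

i=0: 6 = 2^2 + 2 (b=2); 2→3: 3^3 + 3 = 30; 30−1 = 29
i=1: 29 = 3^3 + 2 (b=3); 3→4: 4^4 + 2 = 258; 258−1 = 257

228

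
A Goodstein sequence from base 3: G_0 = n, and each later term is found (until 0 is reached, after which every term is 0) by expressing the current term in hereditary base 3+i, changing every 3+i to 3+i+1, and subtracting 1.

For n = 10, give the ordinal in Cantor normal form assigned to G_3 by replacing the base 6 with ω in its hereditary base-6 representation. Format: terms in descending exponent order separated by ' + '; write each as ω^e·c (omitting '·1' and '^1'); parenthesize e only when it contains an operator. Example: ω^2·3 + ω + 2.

ω·4 + 3

i=0: 10 = 3^2 + 1 (b=3); 3→4: 4^2 + 1 = 17; 17−1 = 16
i=1: 16 = 4^2 (b=4); 4→5: 5^2 = 25; 25−1 = 24
i=2: 24 = 4·5 + 4 (b=5); 5→6: 4·6 + 4 = 28; 28−1 = 27
i=3: 27 = 4·6 + 3 (b=6); 6→7: 4·7 + 3 = 31; 31−1 = 30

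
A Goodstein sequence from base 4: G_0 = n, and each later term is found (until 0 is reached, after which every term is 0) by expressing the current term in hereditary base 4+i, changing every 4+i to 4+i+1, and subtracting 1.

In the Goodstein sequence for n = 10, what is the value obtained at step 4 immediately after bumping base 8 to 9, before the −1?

14

G_0=10  [base 4] 2·4 + 2  →[4↦5]→  2·5 + 2 = 12  −1 ⇒ G_1=11
G_1=11  [base 5] 2·5 + 1  →[5↦6]→  2·6 + 1 = 13  −1 ⇒ G_2=12
G_2=12  [base 6] 2·6  →[6↦7]→  2·7 = 14  −1 ⇒ G_3=13
G_3=13  [base 7] 7 + 6  →[7↦8]→  8 + 6 = 14  −1 ⇒ G_4=13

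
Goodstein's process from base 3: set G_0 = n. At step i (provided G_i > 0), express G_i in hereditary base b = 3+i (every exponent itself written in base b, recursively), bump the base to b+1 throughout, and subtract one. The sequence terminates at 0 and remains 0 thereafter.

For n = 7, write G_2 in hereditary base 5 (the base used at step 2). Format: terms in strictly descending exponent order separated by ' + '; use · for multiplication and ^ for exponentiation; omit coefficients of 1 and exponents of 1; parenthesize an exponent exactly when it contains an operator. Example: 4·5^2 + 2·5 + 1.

7 —HB3→ 2·3 + 1 —bump→ 2·4 + 1 = 9 —(−1)→ 8
8 —HB4→ 2·4 —bump→ 2·5 = 10 —(−1)→ 9
9 —HB5→ 5 + 4 —bump→ 6 + 4 = 10 —(−1)→ 9

5 + 4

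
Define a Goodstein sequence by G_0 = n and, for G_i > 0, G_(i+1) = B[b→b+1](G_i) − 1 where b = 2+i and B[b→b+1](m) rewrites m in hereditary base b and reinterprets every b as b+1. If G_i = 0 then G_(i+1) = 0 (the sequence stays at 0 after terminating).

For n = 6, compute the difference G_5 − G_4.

[0] 6 ≡ 2^2 + 2 (base 2). Lift 3: 30. −1: 29.
[1] 29 ≡ 3^3 + 2 (base 3). Lift 4: 258. −1: 257.
[2] 257 ≡ 4^4 + 1 (base 4). Lift 5: 3126. −1: 3125.
[3] 3125 ≡ 5^5 (base 5). Lift 6: 46656. −1: 46655.
[4] 46655 ≡ 5·6^5 + 5·6^4 + 5·6^3 + 5·6^2 + 5·6 + 5 (base 6). Lift 7: 98040. −1: 98039.

51384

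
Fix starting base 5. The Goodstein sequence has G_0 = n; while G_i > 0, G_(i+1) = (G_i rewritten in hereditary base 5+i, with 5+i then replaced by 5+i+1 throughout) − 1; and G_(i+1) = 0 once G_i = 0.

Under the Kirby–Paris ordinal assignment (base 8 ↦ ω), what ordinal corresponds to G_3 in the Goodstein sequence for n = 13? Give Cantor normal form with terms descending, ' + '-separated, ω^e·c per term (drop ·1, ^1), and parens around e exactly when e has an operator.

ω·2

i=0: 13 = 2·5 + 3 (b=5); 5→6: 2·6 + 3 = 15; 15−1 = 14
i=1: 14 = 2·6 + 2 (b=6); 6→7: 2·7 + 2 = 16; 16−1 = 15
i=2: 15 = 2·7 + 1 (b=7); 7→8: 2·8 + 1 = 17; 17−1 = 16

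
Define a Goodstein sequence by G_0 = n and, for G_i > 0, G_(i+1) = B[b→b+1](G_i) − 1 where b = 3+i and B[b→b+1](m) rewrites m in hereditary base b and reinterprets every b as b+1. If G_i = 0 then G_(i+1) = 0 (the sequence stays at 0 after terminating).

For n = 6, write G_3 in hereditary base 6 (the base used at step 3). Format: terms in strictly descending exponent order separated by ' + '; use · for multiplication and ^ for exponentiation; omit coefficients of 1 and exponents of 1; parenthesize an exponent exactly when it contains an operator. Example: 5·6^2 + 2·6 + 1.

6 + 1

(0) 6|_3 = 2·3 ↦ 2·4|_4 = 8 ⇒ 7
(1) 7|_4 = 4 + 3 ↦ 5 + 3|_5 = 8 ⇒ 7
(2) 7|_5 = 5 + 2 ↦ 6 + 2|_6 = 8 ⇒ 7
(3) 7|_6 = 6 + 1 ↦ 7 + 1|_7 = 8 ⇒ 7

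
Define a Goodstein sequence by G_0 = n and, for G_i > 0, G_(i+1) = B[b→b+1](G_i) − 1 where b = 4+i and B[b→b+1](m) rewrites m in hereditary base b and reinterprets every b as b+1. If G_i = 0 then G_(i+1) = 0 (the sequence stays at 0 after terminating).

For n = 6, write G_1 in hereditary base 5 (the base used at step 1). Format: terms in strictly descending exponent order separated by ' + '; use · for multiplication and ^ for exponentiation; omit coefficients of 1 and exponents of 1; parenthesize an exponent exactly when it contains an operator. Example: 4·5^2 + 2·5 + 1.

5 + 1

base 4: 6 = 4 + 2; at 5: 5 + 2 = 7; next = 6
base 5: 6 = 5 + 1; at 6: 6 + 1 = 7; next = 6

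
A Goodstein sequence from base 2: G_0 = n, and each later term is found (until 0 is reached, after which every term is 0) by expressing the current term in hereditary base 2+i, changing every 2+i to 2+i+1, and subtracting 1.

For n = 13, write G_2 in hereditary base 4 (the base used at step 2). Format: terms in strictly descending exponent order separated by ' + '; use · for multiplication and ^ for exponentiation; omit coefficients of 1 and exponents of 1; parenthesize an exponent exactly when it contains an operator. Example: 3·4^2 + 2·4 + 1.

4^(4 + 1) + 3·4^3 + 3·4^2 + 3·4 + 3

base 2: 13 = 2^(2 + 1) + 2^2 + 1; at 3: 3^(3 + 1) + 3^3 + 1 = 109; next = 108
base 3: 108 = 3^(3 + 1) + 3^3; at 4: 4^(4 + 1) + 4^4 = 1280; next = 1279
base 4: 1279 = 4^(4 + 1) + 3·4^3 + 3·4^2 + 3·4 + 3; at 5: 5^(5 + 1) + 3·5^3 + 3·5^2 + 3·5 + 3 = 16093; next = 16092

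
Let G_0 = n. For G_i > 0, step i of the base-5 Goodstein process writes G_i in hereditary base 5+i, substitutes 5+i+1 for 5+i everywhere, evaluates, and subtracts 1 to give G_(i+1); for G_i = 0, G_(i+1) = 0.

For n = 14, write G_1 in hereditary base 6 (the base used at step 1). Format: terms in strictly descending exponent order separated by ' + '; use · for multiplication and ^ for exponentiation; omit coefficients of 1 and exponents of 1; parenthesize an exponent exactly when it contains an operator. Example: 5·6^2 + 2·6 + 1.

step 0: 14 = 2·5 + 4; sub 6 for 5: 2·6 + 4; = 16; G_1 = 16−1 = 15
step 1: 15 = 2·6 + 3; sub 7 for 6: 2·7 + 3; = 17; G_2 = 17−1 = 16

2·6 + 3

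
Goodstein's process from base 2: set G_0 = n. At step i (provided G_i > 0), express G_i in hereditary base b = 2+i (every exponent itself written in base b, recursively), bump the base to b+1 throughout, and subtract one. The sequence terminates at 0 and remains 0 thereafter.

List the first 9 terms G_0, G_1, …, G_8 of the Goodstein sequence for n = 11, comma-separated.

i=0: 11 = 2^(2 + 1) + 2 + 1 (b=2); 2→3: 3^(3 + 1) + 3 + 1 = 85; 85−1 = 84
i=1: 84 = 3^(3 + 1) + 3 (b=3); 3→4: 4^(4 + 1) + 4 = 1028; 1028−1 = 1027
i=2: 1027 = 4^(4 + 1) + 3 (b=4); 4→5: 5^(5 + 1) + 3 = 15628; 15628−1 = 15627
i=3: 15627 = 5^(5 + 1) + 2 (b=5); 5→6: 6^(6 + 1) + 2 = 279938; 279938−1 = 279937
i=4: 279937 = 6^(6 + 1) + 1 (b=6); 6→7: 7^(7 + 1) + 1 = 5764802; 5764802−1 = 5764801
i=5: 5764801 = 7^(7 + 1) (b=7); 7→8: 8^(8 + 1) = 134217728; 134217728−1 = 134217727
i=6: 134217727 = 7·8^8 + 7·8^7 + 7·8^6 + 7·8^5 + 7·8^4 + 7·8^3 + 7·8^2 + 7·8 + 7 (b=8); 8→9: 7·9^9 + 7·9^7 + 7·9^6 + 7·9^5 + 7·9^4 + 7·9^3 + 7·9^2 + 7·9 + 7 = 2749609303; 2749609303−1 = 2749609302
i=7: 2749609302 = 7·9^9 + 7·9^7 + 7·9^6 + 7·9^5 + 7·9^4 + 7·9^3 + 7·9^2 + 7·9 + 6 (b=9); 9→10: 7·10^10 + 7·10^7 + 7·10^6 + 7·10^5 + 7·10^4 + 7·10^3 + 7·10^2 + 7·10 + 6 = 70077777776; 70077777776−1 = 70077777775

11, 84, 1027, 15627, 279937, 5764801, 134217727, 2749609302, 70077777775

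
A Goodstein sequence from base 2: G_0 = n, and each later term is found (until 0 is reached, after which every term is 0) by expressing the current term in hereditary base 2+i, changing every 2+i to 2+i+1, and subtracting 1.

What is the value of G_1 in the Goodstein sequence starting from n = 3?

3

G_0 = 3. HB_2(3) = 2 + 1. Bump = 4. G_1 = 3.
G_1 = 3. HB_3(3) = 3. Bump = 4. G_2 = 3.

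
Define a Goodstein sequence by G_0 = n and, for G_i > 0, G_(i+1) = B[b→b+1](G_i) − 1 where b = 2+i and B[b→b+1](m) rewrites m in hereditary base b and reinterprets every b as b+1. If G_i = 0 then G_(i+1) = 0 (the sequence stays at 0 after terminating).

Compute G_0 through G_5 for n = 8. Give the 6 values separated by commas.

8 —HB2→ 2^(2 + 1) —bump→ 3^(3 + 1) = 81 —(−1)→ 80
80 —HB3→ 2·3^3 + 2·3^2 + 2·3 + 2 —bump→ 2·4^4 + 2·4^2 + 2·4 + 2 = 554 —(−1)→ 553
553 —HB4→ 2·4^4 + 2·4^2 + 2·4 + 1 —bump→ 2·5^5 + 2·5^2 + 2·5 + 1 = 6311 —(−1)→ 6310
6310 —HB5→ 2·5^5 + 2·5^2 + 2·5 —bump→ 2·6^6 + 2·6^2 + 2·6 = 93396 —(−1)→ 93395
93395 —HB6→ 2·6^6 + 2·6^2 + 6 + 5 —bump→ 2·7^7 + 2·7^2 + 7 + 5 = 1647196 —(−1)→ 1647195

8, 80, 553, 6310, 93395, 1647195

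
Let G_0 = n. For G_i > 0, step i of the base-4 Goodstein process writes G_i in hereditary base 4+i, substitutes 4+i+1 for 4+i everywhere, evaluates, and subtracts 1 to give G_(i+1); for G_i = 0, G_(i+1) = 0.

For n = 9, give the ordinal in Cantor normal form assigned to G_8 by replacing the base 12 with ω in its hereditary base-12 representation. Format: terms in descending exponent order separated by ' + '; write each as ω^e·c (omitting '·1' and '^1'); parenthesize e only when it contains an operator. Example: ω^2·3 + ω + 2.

G_0 = 9. HB_4(9) = 2·4 + 1. Bump = 11. G_1 = 10.
G_1 = 10. HB_5(10) = 2·5. Bump = 12. G_2 = 11.
G_2 = 11. HB_6(11) = 6 + 5. Bump = 12. G_3 = 11.
G_3 = 11. HB_7(11) = 7 + 4. Bump = 12. G_4 = 11.
G_4 = 11. HB_8(11) = 8 + 3. Bump = 12. G_5 = 11.
G_5 = 11. HB_9(11) = 9 + 2. Bump = 12. G_6 = 11.
G_6 = 11. HB_10(11) = 10 + 1. Bump = 12. G_7 = 11.
G_7 = 11. HB_11(11) = 11. Bump = 12. G_8 = 11.

11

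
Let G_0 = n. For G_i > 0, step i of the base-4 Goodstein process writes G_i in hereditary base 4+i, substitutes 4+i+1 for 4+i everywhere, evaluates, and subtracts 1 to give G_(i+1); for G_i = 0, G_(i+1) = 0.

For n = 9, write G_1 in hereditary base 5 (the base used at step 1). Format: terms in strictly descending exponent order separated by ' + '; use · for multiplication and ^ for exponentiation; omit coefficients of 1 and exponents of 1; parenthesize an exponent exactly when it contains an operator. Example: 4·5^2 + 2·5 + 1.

2·5

G_0=9  [base 4] 2·4 + 1  →[4↦5]→  2·5 + 1 = 11  −1 ⇒ G_1=10
G_1=10  [base 5] 2·5  →[5↦6]→  2·6 = 12  −1 ⇒ G_2=11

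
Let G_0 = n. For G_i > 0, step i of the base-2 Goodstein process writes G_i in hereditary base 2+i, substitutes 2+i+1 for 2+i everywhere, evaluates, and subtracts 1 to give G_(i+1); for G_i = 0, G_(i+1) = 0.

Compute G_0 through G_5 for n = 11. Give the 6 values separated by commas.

11, 84, 1027, 15627, 279937, 5764801

i=0: 11 = 2^(2 + 1) + 2 + 1 (b=2); 2→3: 3^(3 + 1) + 3 + 1 = 85; 85−1 = 84
i=1: 84 = 3^(3 + 1) + 3 (b=3); 3→4: 4^(4 + 1) + 4 = 1028; 1028−1 = 1027
i=2: 1027 = 4^(4 + 1) + 3 (b=4); 4→5: 5^(5 + 1) + 3 = 15628; 15628−1 = 15627
i=3: 15627 = 5^(5 + 1) + 2 (b=5); 5→6: 6^(6 + 1) + 2 = 279938; 279938−1 = 279937
i=4: 279937 = 6^(6 + 1) + 1 (b=6); 6→7: 7^(7 + 1) + 1 = 5764802; 5764802−1 = 5764801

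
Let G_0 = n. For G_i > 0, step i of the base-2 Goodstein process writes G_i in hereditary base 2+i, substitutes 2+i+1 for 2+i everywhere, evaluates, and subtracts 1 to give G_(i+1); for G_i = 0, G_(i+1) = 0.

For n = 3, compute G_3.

2

3 —HB2→ 2 + 1 —bump→ 3 + 1 = 4 —(−1)→ 3
3 —HB3→ 3 —bump→ 4 = 4 —(−1)→ 3
3 —HB4→ 3 —bump→ 3 = 3 —(−1)→ 2
2 —HB5→ 2 —bump→ 2 = 2 —(−1)→ 1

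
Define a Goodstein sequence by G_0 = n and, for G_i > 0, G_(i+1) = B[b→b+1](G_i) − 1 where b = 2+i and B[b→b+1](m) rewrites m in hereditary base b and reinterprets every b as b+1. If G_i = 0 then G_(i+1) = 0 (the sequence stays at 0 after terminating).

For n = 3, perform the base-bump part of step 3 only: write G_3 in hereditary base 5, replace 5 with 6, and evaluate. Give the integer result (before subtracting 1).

3 —HB2→ 2 + 1 —bump→ 3 + 1 = 4 —(−1)→ 3
3 —HB3→ 3 —bump→ 4 = 4 —(−1)→ 3
3 —HB4→ 3 —bump→ 3 = 3 —(−1)→ 2
2 —HB5→ 2 —bump→ 2 = 2 —(−1)→ 1

2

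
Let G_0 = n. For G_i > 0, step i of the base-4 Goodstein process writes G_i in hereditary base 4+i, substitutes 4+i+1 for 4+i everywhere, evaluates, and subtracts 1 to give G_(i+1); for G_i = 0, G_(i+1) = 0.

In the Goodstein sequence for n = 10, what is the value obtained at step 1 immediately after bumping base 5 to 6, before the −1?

10 —HB4→ 2·4 + 2 —bump→ 2·5 + 2 = 12 —(−1)→ 11
11 —HB5→ 2·5 + 1 —bump→ 2·6 + 1 = 13 —(−1)→ 12

13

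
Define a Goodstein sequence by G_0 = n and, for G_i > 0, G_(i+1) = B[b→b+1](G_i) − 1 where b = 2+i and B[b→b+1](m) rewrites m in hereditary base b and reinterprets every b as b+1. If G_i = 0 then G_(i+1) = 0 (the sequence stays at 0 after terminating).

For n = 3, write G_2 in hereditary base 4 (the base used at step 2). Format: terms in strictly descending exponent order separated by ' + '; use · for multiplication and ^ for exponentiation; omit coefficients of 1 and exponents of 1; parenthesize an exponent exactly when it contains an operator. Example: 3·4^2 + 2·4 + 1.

3

i=0: 3 = 2 + 1 (b=2); 2→3: 3 + 1 = 4; 4−1 = 3
i=1: 3 = 3 (b=3); 3→4: 4 = 4; 4−1 = 3
i=2: 3 = 3 (b=4); 4→5: 3 = 3; 3−1 = 2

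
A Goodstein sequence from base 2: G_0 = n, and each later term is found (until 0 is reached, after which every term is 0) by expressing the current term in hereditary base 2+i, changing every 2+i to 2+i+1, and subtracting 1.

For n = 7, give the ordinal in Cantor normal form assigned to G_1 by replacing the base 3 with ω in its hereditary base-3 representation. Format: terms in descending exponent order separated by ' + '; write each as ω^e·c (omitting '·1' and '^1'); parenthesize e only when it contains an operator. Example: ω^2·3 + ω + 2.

G_0 = 7. HB_2(7) = 2^2 + 2 + 1. Bump = 31. G_1 = 30.
G_1 = 30. HB_3(30) = 3^3 + 3. Bump = 260. G_2 = 259.

ω^ω + ω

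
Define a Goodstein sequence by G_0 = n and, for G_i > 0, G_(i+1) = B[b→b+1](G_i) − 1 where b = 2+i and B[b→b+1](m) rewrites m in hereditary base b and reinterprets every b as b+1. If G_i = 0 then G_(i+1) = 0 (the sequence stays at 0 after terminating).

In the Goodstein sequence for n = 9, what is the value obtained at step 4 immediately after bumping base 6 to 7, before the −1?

2471827

step 0: 9 = 2^(2 + 1) + 1; sub 3 for 2: 3^(3 + 1) + 1; = 82; G_1 = 82−1 = 81
step 1: 81 = 3^(3 + 1); sub 4 for 3: 4^(4 + 1); = 1024; G_2 = 1024−1 = 1023
step 2: 1023 = 3·4^4 + 3·4^3 + 3·4^2 + 3·4 + 3; sub 5 for 4: 3·5^5 + 3·5^3 + 3·5^2 + 3·5 + 3; = 9843; G_3 = 9843−1 = 9842
step 3: 9842 = 3·5^5 + 3·5^3 + 3·5^2 + 3·5 + 2; sub 6 for 5: 3·6^6 + 3·6^3 + 3·6^2 + 3·6 + 2; = 140744; G_4 = 140744−1 = 140743
step 4: 140743 = 3·6^6 + 3·6^3 + 3·6^2 + 3·6 + 1; sub 7 for 6: 3·7^7 + 3·7^3 + 3·7^2 + 3·7 + 1; = 2471827; G_5 = 2471827−1 = 2471826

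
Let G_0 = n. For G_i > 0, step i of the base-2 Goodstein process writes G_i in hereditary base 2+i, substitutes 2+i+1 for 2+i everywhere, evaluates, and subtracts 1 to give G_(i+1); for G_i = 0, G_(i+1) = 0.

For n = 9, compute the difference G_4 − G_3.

G_0=9  [base 2] 2^(2 + 1) + 1  →[2↦3]→  3^(3 + 1) + 1 = 82  −1 ⇒ G_1=81
G_1=81  [base 3] 3^(3 + 1)  →[3↦4]→  4^(4 + 1) = 1024  −1 ⇒ G_2=1023
G_2=1023  [base 4] 3·4^4 + 3·4^3 + 3·4^2 + 3·4 + 3  →[4↦5]→  3·5^5 + 3·5^3 + 3·5^2 + 3·5 + 3 = 9843  −1 ⇒ G_3=9842
G_3=9842  [base 5] 3·5^5 + 3·5^3 + 3·5^2 + 3·5 + 2  →[5↦6]→  3·6^6 + 3·6^3 + 3·6^2 + 3·6 + 2 = 140744  −1 ⇒ G_4=140743

130901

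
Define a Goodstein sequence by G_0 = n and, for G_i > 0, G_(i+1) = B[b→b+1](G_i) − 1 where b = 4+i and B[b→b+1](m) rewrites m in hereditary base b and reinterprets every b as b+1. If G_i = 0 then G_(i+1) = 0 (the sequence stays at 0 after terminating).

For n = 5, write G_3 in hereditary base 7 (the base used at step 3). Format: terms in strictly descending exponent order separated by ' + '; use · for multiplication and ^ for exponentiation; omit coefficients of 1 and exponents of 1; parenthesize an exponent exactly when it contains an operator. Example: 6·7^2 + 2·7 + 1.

(0) 5|_4 = 4 + 1 ↦ 5 + 1|_5 = 6 ⇒ 5
(1) 5|_5 = 5 ↦ 6|_6 = 6 ⇒ 5
(2) 5|_6 = 5 ↦ 5|_7 = 5 ⇒ 4
(3) 4|_7 = 4 ↦ 4|_8 = 4 ⇒ 3

4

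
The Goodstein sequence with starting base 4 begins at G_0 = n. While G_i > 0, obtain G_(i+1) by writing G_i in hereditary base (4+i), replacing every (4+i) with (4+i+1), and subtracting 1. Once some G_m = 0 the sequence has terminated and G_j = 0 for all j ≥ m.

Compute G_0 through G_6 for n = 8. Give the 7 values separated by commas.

8, 9, 9, 9, 9, 9, 9

G_0 = 8. HB_4(8) = 2·4. Bump = 10. G_1 = 9.
G_1 = 9. HB_5(9) = 5 + 4. Bump = 10. G_2 = 9.
G_2 = 9. HB_6(9) = 6 + 3. Bump = 10. G_3 = 9.
G_3 = 9. HB_7(9) = 7 + 2. Bump = 10. G_4 = 9.
G_4 = 9. HB_8(9) = 8 + 1. Bump = 10. G_5 = 9.
G_5 = 9. HB_9(9) = 9. Bump = 10. G_6 = 9.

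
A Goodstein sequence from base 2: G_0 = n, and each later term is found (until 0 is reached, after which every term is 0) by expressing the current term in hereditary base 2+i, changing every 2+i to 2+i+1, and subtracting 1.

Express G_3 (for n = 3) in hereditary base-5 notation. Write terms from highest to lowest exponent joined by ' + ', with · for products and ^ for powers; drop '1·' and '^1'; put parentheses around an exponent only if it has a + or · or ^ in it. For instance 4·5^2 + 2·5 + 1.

2

3 —HB2→ 2 + 1 —bump→ 3 + 1 = 4 —(−1)→ 3
3 —HB3→ 3 —bump→ 4 = 4 —(−1)→ 3
3 —HB4→ 3 —bump→ 3 = 3 —(−1)→ 2
2 —HB5→ 2 —bump→ 2 = 2 —(−1)→ 1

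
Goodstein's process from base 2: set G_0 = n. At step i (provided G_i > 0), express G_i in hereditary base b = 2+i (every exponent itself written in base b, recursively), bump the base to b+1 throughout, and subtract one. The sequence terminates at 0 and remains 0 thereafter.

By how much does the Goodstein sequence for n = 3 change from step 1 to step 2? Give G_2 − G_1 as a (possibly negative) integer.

0

[0] 3 ≡ 2 + 1 (base 2). Lift 3: 4. −1: 3.
[1] 3 ≡ 3 (base 3). Lift 4: 4. −1: 3.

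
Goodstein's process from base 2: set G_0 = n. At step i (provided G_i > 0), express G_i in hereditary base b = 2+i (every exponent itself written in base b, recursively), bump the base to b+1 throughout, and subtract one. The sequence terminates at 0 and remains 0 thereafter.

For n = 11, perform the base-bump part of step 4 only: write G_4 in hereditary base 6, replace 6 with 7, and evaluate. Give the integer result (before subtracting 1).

5764802

i=0: 11 = 2^(2 + 1) + 2 + 1 (b=2); 2→3: 3^(3 + 1) + 3 + 1 = 85; 85−1 = 84
i=1: 84 = 3^(3 + 1) + 3 (b=3); 3→4: 4^(4 + 1) + 4 = 1028; 1028−1 = 1027
i=2: 1027 = 4^(4 + 1) + 3 (b=4); 4→5: 5^(5 + 1) + 3 = 15628; 15628−1 = 15627
i=3: 15627 = 5^(5 + 1) + 2 (b=5); 5→6: 6^(6 + 1) + 2 = 279938; 279938−1 = 279937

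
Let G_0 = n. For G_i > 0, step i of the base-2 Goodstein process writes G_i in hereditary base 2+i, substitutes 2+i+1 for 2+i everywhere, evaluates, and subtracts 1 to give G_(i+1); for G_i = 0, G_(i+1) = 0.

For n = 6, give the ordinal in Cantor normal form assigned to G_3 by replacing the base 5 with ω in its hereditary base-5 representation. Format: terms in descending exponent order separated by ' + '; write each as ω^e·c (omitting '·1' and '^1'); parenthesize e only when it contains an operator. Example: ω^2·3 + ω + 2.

G_0=6  [base 2] 2^2 + 2  →[2↦3]→  3^3 + 3 = 30  −1 ⇒ G_1=29
G_1=29  [base 3] 3^3 + 2  →[3↦4]→  4^4 + 2 = 258  −1 ⇒ G_2=257
G_2=257  [base 4] 4^4 + 1  →[4↦5]→  5^5 + 1 = 3126  −1 ⇒ G_3=3125
G_3=3125  [base 5] 5^5  →[5↦6]→  6^6 = 46656  −1 ⇒ G_4=46655

ω^ω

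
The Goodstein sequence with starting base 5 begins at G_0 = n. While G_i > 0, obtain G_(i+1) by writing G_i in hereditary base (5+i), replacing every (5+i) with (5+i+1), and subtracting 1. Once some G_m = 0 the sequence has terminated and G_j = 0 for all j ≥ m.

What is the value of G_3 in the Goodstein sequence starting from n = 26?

26 —HB5→ 5^2 + 1 —bump→ 6^2 + 1 = 37 —(−1)→ 36
36 —HB6→ 6^2 —bump→ 7^2 = 49 —(−1)→ 48
48 —HB7→ 6·7 + 6 —bump→ 6·8 + 6 = 54 —(−1)→ 53
53 —HB8→ 6·8 + 5 —bump→ 6·9 + 5 = 59 —(−1)→ 58

53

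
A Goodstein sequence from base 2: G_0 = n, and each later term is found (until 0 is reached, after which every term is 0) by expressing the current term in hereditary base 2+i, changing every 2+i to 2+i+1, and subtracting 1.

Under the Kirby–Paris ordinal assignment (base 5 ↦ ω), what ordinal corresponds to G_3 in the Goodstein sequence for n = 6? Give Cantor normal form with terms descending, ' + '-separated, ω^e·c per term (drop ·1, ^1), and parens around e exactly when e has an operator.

6 —HB2→ 2^2 + 2 —bump→ 3^3 + 3 = 30 —(−1)→ 29
29 —HB3→ 3^3 + 2 —bump→ 4^4 + 2 = 258 —(−1)→ 257
257 —HB4→ 4^4 + 1 —bump→ 5^5 + 1 = 3126 —(−1)→ 3125
3125 —HB5→ 5^5 —bump→ 6^6 = 46656 —(−1)→ 46655

ω^ω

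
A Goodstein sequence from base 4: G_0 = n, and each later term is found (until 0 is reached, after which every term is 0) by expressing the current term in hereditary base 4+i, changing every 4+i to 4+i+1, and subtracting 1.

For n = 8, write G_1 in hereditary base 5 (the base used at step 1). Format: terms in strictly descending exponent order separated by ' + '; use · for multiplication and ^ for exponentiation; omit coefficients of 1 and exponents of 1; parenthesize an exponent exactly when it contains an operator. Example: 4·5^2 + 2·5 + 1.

(0) 8|_4 = 2·4 ↦ 2·5|_5 = 10 ⇒ 9
(1) 9|_5 = 5 + 4 ↦ 6 + 4|_6 = 10 ⇒ 9

5 + 4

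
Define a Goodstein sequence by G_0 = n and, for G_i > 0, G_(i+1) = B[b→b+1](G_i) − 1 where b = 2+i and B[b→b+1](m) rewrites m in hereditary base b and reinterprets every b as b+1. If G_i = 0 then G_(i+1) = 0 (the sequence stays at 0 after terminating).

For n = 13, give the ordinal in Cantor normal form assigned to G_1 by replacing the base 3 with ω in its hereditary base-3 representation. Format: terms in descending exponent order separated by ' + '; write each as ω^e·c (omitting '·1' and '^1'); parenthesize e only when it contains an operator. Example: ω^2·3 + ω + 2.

ω^(ω + 1) + ω^ω

13 —HB2→ 2^(2 + 1) + 2^2 + 1 —bump→ 3^(3 + 1) + 3^3 + 1 = 109 —(−1)→ 108
108 —HB3→ 3^(3 + 1) + 3^3 —bump→ 4^(4 + 1) + 4^4 = 1280 —(−1)→ 1279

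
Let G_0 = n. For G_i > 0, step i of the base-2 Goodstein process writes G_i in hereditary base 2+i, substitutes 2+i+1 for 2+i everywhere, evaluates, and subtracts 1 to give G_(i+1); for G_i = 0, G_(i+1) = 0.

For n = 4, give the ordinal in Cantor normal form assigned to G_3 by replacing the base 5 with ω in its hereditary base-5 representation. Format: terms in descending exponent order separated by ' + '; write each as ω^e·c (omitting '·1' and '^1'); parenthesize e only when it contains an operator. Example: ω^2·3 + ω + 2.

G_0 = 4. HB_2(4) = 2^2. Bump = 27. G_1 = 26.
G_1 = 26. HB_3(26) = 2·3^2 + 2·3 + 2. Bump = 42. G_2 = 41.
G_2 = 41. HB_4(41) = 2·4^2 + 2·4 + 1. Bump = 61. G_3 = 60.
G_3 = 60. HB_5(60) = 2·5^2 + 2·5. Bump = 84. G_4 = 83.

ω^2·2 + ω·2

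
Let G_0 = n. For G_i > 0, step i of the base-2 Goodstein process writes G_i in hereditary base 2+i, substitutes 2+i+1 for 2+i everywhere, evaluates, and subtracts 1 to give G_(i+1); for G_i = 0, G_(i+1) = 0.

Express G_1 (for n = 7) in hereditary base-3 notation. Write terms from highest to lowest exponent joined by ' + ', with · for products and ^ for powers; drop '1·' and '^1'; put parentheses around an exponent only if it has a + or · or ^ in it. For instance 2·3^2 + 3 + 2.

base 2: 7 = 2^2 + 2 + 1; at 3: 3^3 + 3 + 1 = 31; next = 30
base 3: 30 = 3^3 + 3; at 4: 4^4 + 4 = 260; next = 259

3^3 + 3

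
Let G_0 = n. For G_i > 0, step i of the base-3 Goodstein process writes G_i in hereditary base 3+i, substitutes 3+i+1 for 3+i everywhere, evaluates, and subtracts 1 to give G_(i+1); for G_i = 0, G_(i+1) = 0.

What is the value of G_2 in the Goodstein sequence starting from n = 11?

11 —HB3→ 3^2 + 2 —bump→ 4^2 + 2 = 18 —(−1)→ 17
17 —HB4→ 4^2 + 1 —bump→ 5^2 + 1 = 26 —(−1)→ 25

25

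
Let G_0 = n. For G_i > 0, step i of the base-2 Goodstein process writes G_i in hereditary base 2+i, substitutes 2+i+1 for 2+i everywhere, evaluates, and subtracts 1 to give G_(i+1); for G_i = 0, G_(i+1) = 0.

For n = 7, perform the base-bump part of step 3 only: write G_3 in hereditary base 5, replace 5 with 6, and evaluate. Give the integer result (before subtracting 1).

[0] 7 ≡ 2^2 + 2 + 1 (base 2). Lift 3: 31. −1: 30.
[1] 30 ≡ 3^3 + 3 (base 3). Lift 4: 260. −1: 259.
[2] 259 ≡ 4^4 + 3 (base 4). Lift 5: 3128. −1: 3127.
[3] 3127 ≡ 5^5 + 2 (base 5). Lift 6: 46658. −1: 46657.

46658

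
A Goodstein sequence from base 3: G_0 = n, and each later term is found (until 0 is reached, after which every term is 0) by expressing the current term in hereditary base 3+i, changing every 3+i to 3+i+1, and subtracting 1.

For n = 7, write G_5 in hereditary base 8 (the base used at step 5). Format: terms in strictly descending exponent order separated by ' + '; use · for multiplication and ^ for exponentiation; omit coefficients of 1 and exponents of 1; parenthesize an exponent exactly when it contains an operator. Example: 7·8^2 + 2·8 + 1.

8 + 1

7 —HB3→ 2·3 + 1 —bump→ 2·4 + 1 = 9 —(−1)→ 8
8 —HB4→ 2·4 —bump→ 2·5 = 10 —(−1)→ 9
9 —HB5→ 5 + 4 —bump→ 6 + 4 = 10 —(−1)→ 9
9 —HB6→ 6 + 3 —bump→ 7 + 3 = 10 —(−1)→ 9
9 —HB7→ 7 + 2 —bump→ 8 + 2 = 10 —(−1)→ 9
9 —HB8→ 8 + 1 —bump→ 9 + 1 = 10 —(−1)→ 9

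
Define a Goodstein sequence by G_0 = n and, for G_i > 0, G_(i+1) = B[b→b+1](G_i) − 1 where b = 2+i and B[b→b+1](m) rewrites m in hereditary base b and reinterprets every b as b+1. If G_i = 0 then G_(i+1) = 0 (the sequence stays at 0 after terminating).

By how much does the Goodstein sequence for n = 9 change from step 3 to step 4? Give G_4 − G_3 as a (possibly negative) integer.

130901

step 0: 9 = 2^(2 + 1) + 1; sub 3 for 2: 3^(3 + 1) + 1; = 82; G_1 = 82−1 = 81
step 1: 81 = 3^(3 + 1); sub 4 for 3: 4^(4 + 1); = 1024; G_2 = 1024−1 = 1023
step 2: 1023 = 3·4^4 + 3·4^3 + 3·4^2 + 3·4 + 3; sub 5 for 4: 3·5^5 + 3·5^3 + 3·5^2 + 3·5 + 3; = 9843; G_3 = 9843−1 = 9842
step 3: 9842 = 3·5^5 + 3·5^3 + 3·5^2 + 3·5 + 2; sub 6 for 5: 3·6^6 + 3·6^3 + 3·6^2 + 3·6 + 2; = 140744; G_4 = 140744−1 = 140743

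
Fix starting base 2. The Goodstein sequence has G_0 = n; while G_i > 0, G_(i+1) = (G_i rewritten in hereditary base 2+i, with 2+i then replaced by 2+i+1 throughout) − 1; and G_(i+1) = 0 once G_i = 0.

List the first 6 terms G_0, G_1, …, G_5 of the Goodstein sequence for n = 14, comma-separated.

step 0: 14 = 2^(2 + 1) + 2^2 + 2; sub 3 for 2: 3^(3 + 1) + 3^3 + 3; = 111; G_1 = 111−1 = 110
step 1: 110 = 3^(3 + 1) + 3^3 + 2; sub 4 for 3: 4^(4 + 1) + 4^4 + 2; = 1282; G_2 = 1282−1 = 1281
step 2: 1281 = 4^(4 + 1) + 4^4 + 1; sub 5 for 4: 5^(5 + 1) + 5^5 + 1; = 18751; G_3 = 18751−1 = 18750
step 3: 18750 = 5^(5 + 1) + 5^5; sub 6 for 5: 6^(6 + 1) + 6^6; = 326592; G_4 = 326592−1 = 326591
step 4: 326591 = 6^(6 + 1) + 5·6^5 + 5·6^4 + 5·6^3 + 5·6^2 + 5·6 + 5; sub 7 for 6: 7^(7 + 1) + 5·7^5 + 5·7^4 + 5·7^3 + 5·7^2 + 5·7 + 5; = 5862841; G_5 = 5862841−1 = 5862840

14, 110, 1281, 18750, 326591, 5862840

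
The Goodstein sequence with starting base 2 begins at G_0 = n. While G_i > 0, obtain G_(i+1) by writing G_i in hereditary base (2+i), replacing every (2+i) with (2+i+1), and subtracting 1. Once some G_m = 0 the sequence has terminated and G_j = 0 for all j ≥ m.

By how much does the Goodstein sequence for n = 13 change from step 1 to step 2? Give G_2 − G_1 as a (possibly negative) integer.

step 0: 13 = 2^(2 + 1) + 2^2 + 1; sub 3 for 2: 3^(3 + 1) + 3^3 + 1; = 109; G_1 = 109−1 = 108
step 1: 108 = 3^(3 + 1) + 3^3; sub 4 for 3: 4^(4 + 1) + 4^4; = 1280; G_2 = 1280−1 = 1279

1171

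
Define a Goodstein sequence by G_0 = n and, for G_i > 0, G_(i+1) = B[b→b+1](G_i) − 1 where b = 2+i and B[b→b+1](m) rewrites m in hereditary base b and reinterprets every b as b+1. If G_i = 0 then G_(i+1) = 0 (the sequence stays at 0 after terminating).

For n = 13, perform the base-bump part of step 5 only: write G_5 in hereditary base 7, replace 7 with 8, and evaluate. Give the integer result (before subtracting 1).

13 —HB2→ 2^(2 + 1) + 2^2 + 1 —bump→ 3^(3 + 1) + 3^3 + 1 = 109 —(−1)→ 108
108 —HB3→ 3^(3 + 1) + 3^3 —bump→ 4^(4 + 1) + 4^4 = 1280 —(−1)→ 1279
1279 —HB4→ 4^(4 + 1) + 3·4^3 + 3·4^2 + 3·4 + 3 —bump→ 5^(5 + 1) + 3·5^3 + 3·5^2 + 3·5 + 3 = 16093 —(−1)→ 16092
16092 —HB5→ 5^(5 + 1) + 3·5^3 + 3·5^2 + 3·5 + 2 —bump→ 6^(6 + 1) + 3·6^3 + 3·6^2 + 3·6 + 2 = 280712 —(−1)→ 280711
280711 —HB6→ 6^(6 + 1) + 3·6^3 + 3·6^2 + 3·6 + 1 —bump→ 7^(7 + 1) + 3·7^3 + 3·7^2 + 3·7 + 1 = 5765999 —(−1)→ 5765998
5765998 —HB7→ 7^(7 + 1) + 3·7^3 + 3·7^2 + 3·7 —bump→ 8^(8 + 1) + 3·8^3 + 3·8^2 + 3·8 = 134219480 —(−1)→ 134219479

134219480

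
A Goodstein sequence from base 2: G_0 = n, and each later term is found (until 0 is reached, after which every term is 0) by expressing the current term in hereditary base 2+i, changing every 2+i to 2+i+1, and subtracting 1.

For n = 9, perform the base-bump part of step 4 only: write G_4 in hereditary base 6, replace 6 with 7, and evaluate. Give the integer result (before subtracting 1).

step 0: 9 = 2^(2 + 1) + 1; sub 3 for 2: 3^(3 + 1) + 1; = 82; G_1 = 82−1 = 81
step 1: 81 = 3^(3 + 1); sub 4 for 3: 4^(4 + 1); = 1024; G_2 = 1024−1 = 1023
step 2: 1023 = 3·4^4 + 3·4^3 + 3·4^2 + 3·4 + 3; sub 5 for 4: 3·5^5 + 3·5^3 + 3·5^2 + 3·5 + 3; = 9843; G_3 = 9843−1 = 9842
step 3: 9842 = 3·5^5 + 3·5^3 + 3·5^2 + 3·5 + 2; sub 6 for 5: 3·6^6 + 3·6^3 + 3·6^2 + 3·6 + 2; = 140744; G_4 = 140744−1 = 140743
step 4: 140743 = 3·6^6 + 3·6^3 + 3·6^2 + 3·6 + 1; sub 7 for 6: 3·7^7 + 3·7^3 + 3·7^2 + 3·7 + 1; = 2471827; G_5 = 2471827−1 = 2471826

2471827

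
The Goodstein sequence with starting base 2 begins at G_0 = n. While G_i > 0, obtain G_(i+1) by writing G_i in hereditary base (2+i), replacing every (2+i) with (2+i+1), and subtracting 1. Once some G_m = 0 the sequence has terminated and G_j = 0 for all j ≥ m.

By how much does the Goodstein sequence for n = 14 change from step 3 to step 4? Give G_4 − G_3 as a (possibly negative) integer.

(0) 14|_2 = 2^(2 + 1) + 2^2 + 2 ↦ 3^(3 + 1) + 3^3 + 3|_3 = 111 ⇒ 110
(1) 110|_3 = 3^(3 + 1) + 3^3 + 2 ↦ 4^(4 + 1) + 4^4 + 2|_4 = 1282 ⇒ 1281
(2) 1281|_4 = 4^(4 + 1) + 4^4 + 1 ↦ 5^(5 + 1) + 5^5 + 1|_5 = 18751 ⇒ 18750
(3) 18750|_5 = 5^(5 + 1) + 5^5 ↦ 6^(6 + 1) + 6^6|_6 = 326592 ⇒ 326591

307841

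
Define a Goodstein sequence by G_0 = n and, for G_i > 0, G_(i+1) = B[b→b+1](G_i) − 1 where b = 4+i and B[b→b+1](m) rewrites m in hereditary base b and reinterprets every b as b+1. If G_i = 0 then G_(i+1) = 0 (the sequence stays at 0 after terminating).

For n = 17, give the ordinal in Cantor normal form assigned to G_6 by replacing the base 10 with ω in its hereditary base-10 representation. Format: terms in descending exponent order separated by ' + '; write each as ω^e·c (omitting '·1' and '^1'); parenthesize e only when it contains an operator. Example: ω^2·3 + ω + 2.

ω·5 + 1

(0) 17|_4 = 4^2 + 1 ↦ 5^2 + 1|_5 = 26 ⇒ 25
(1) 25|_5 = 5^2 ↦ 6^2|_6 = 36 ⇒ 35
(2) 35|_6 = 5·6 + 5 ↦ 5·7 + 5|_7 = 40 ⇒ 39
(3) 39|_7 = 5·7 + 4 ↦ 5·8 + 4|_8 = 44 ⇒ 43
(4) 43|_8 = 5·8 + 3 ↦ 5·9 + 3|_9 = 48 ⇒ 47
(5) 47|_9 = 5·9 + 2 ↦ 5·10 + 2|_10 = 52 ⇒ 51
(6) 51|_10 = 5·10 + 1 ↦ 5·11 + 1|_11 = 56 ⇒ 55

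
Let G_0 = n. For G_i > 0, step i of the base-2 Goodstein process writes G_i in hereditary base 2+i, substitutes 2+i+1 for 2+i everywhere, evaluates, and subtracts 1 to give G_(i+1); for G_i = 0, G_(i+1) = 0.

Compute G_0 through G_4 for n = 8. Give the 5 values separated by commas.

G_0 = 8. HB_2(8) = 2^(2 + 1). Bump = 81. G_1 = 80.
G_1 = 80. HB_3(80) = 2·3^3 + 2·3^2 + 2·3 + 2. Bump = 554. G_2 = 553.
G_2 = 553. HB_4(553) = 2·4^4 + 2·4^2 + 2·4 + 1. Bump = 6311. G_3 = 6310.
G_3 = 6310. HB_5(6310) = 2·5^5 + 2·5^2 + 2·5. Bump = 93396. G_4 = 93395.

8, 80, 553, 6310, 93395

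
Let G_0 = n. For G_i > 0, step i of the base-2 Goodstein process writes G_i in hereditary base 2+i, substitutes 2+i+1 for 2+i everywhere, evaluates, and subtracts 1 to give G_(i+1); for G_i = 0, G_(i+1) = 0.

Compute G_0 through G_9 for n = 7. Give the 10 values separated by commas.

7, 30, 259, 3127, 46657, 823543, 16777215, 37665879, 77777775, 150051213

7 —HB2→ 2^2 + 2 + 1 —bump→ 3^3 + 3 + 1 = 31 —(−1)→ 30
30 —HB3→ 3^3 + 3 —bump→ 4^4 + 4 = 260 —(−1)→ 259
259 —HB4→ 4^4 + 3 —bump→ 5^5 + 3 = 3128 —(−1)→ 3127
3127 —HB5→ 5^5 + 2 —bump→ 6^6 + 2 = 46658 —(−1)→ 46657
46657 —HB6→ 6^6 + 1 —bump→ 7^7 + 1 = 823544 —(−1)→ 823543
823543 —HB7→ 7^7 —bump→ 8^8 = 16777216 —(−1)→ 16777215
16777215 —HB8→ 7·8^7 + 7·8^6 + 7·8^5 + 7·8^4 + 7·8^3 + 7·8^2 + 7·8 + 7 —bump→ 7·9^7 + 7·9^6 + 7·9^5 + 7·9^4 + 7·9^3 + 7·9^2 + 7·9 + 7 = 37665880 —(−1)→ 37665879
37665879 —HB9→ 7·9^7 + 7·9^6 + 7·9^5 + 7·9^4 + 7·9^3 + 7·9^2 + 7·9 + 6 —bump→ 7·10^7 + 7·10^6 + 7·10^5 + 7·10^4 + 7·10^3 + 7·10^2 + 7·10 + 6 = 77777776 —(−1)→ 77777775
77777775 —HB10→ 7·10^7 + 7·10^6 + 7·10^5 + 7·10^4 + 7·10^3 + 7·10^2 + 7·10 + 5 —bump→ 7·11^7 + 7·11^6 + 7·11^5 + 7·11^4 + 7·11^3 + 7·11^2 + 7·11 + 5 = 150051214 —(−1)→ 150051213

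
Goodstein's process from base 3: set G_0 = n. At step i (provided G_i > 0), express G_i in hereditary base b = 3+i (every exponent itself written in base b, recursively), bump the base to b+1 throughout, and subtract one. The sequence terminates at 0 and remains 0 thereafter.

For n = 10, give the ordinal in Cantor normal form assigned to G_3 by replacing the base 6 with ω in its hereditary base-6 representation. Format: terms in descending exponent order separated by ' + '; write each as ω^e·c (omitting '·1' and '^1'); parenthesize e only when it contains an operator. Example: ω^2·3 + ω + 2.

ω·4 + 3

G_0=10  [base 3] 3^2 + 1  →[3↦4]→  4^2 + 1 = 17  −1 ⇒ G_1=16
G_1=16  [base 4] 4^2  →[4↦5]→  5^2 = 25  −1 ⇒ G_2=24
G_2=24  [base 5] 4·5 + 4  →[5↦6]→  4·6 + 4 = 28  −1 ⇒ G_3=27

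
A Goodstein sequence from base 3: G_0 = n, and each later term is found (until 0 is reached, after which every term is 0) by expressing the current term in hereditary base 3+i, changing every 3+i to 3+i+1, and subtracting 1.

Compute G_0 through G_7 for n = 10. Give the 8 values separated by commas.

10, 16, 24, 27, 30, 33, 36, 39

step 0: 10 = 3^2 + 1; sub 4 for 3: 4^2 + 1; = 17; G_1 = 17−1 = 16
step 1: 16 = 4^2; sub 5 for 4: 5^2; = 25; G_2 = 25−1 = 24
step 2: 24 = 4·5 + 4; sub 6 for 5: 4·6 + 4; = 28; G_3 = 28−1 = 27
step 3: 27 = 4·6 + 3; sub 7 for 6: 4·7 + 3; = 31; G_4 = 31−1 = 30
step 4: 30 = 4·7 + 2; sub 8 for 7: 4·8 + 2; = 34; G_5 = 34−1 = 33
step 5: 33 = 4·8 + 1; sub 9 for 8: 4·9 + 1; = 37; G_6 = 37−1 = 36
step 6: 36 = 4·9; sub 10 for 9: 4·10; = 40; G_7 = 40−1 = 39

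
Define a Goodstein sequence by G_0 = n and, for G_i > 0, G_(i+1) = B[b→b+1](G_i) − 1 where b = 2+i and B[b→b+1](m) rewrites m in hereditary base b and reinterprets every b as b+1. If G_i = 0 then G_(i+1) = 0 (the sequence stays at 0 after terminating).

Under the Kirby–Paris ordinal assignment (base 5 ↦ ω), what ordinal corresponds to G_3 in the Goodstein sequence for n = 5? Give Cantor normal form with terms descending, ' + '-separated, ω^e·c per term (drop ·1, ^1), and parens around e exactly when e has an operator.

[0] 5 ≡ 2^2 + 1 (base 2). Lift 3: 28. −1: 27.
[1] 27 ≡ 3^3 (base 3). Lift 4: 256. −1: 255.
[2] 255 ≡ 3·4^3 + 3·4^2 + 3·4 + 3 (base 4). Lift 5: 468. −1: 467.

ω^3·3 + ω^2·3 + ω·3 + 2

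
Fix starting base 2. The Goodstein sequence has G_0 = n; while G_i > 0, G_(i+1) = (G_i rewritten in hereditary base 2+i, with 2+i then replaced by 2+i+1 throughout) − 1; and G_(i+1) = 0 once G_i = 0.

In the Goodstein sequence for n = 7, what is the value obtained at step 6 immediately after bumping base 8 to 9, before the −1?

(0) 7|_2 = 2^2 + 2 + 1 ↦ 3^3 + 3 + 1|_3 = 31 ⇒ 30
(1) 30|_3 = 3^3 + 3 ↦ 4^4 + 4|_4 = 260 ⇒ 259
(2) 259|_4 = 4^4 + 3 ↦ 5^5 + 3|_5 = 3128 ⇒ 3127
(3) 3127|_5 = 5^5 + 2 ↦ 6^6 + 2|_6 = 46658 ⇒ 46657
(4) 46657|_6 = 6^6 + 1 ↦ 7^7 + 1|_7 = 823544 ⇒ 823543
(5) 823543|_7 = 7^7 ↦ 8^8|_8 = 16777216 ⇒ 16777215
(6) 16777215|_8 = 7·8^7 + 7·8^6 + 7·8^5 + 7·8^4 + 7·8^3 + 7·8^2 + 7·8 + 7 ↦ 7·9^7 + 7·9^6 + 7·9^5 + 7·9^4 + 7·9^3 + 7·9^2 + 7·9 + 7|_9 = 37665880 ⇒ 37665879

37665880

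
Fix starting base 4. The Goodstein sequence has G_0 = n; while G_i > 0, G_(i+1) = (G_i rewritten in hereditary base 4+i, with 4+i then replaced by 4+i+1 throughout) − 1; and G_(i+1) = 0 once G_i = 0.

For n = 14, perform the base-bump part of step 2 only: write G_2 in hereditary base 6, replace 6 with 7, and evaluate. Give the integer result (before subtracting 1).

(0) 14|_4 = 3·4 + 2 ↦ 3·5 + 2|_5 = 17 ⇒ 16
(1) 16|_5 = 3·5 + 1 ↦ 3·6 + 1|_6 = 19 ⇒ 18
(2) 18|_6 = 3·6 ↦ 3·7|_7 = 21 ⇒ 20

21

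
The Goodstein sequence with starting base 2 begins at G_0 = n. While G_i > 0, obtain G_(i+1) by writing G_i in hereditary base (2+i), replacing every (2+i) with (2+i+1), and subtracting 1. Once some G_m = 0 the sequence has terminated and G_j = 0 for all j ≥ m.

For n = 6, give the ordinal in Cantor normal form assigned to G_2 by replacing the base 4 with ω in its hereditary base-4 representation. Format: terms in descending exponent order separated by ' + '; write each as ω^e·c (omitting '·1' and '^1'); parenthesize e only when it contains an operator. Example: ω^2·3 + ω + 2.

ω^ω + 1

i=0: 6 = 2^2 + 2 (b=2); 2→3: 3^3 + 3 = 30; 30−1 = 29
i=1: 29 = 3^3 + 2 (b=3); 3→4: 4^4 + 2 = 258; 258−1 = 257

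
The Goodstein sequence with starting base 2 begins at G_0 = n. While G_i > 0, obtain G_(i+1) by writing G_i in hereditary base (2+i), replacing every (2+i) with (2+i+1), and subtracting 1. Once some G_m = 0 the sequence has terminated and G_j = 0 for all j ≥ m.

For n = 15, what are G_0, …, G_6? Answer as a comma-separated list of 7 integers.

step 0: 15 = 2^(2 + 1) + 2^2 + 2 + 1; sub 3 for 2: 3^(3 + 1) + 3^3 + 3 + 1; = 112; G_1 = 112−1 = 111
step 1: 111 = 3^(3 + 1) + 3^3 + 3; sub 4 for 3: 4^(4 + 1) + 4^4 + 4; = 1284; G_2 = 1284−1 = 1283
step 2: 1283 = 4^(4 + 1) + 4^4 + 3; sub 5 for 4: 5^(5 + 1) + 5^5 + 3; = 18753; G_3 = 18753−1 = 18752
step 3: 18752 = 5^(5 + 1) + 5^5 + 2; sub 6 for 5: 6^(6 + 1) + 6^6 + 2; = 326594; G_4 = 326594−1 = 326593
step 4: 326593 = 6^(6 + 1) + 6^6 + 1; sub 7 for 6: 7^(7 + 1) + 7^7 + 1; = 6588345; G_5 = 6588345−1 = 6588344
step 5: 6588344 = 7^(7 + 1) + 7^7; sub 8 for 7: 8^(8 + 1) + 8^8; = 150994944; G_6 = 150994944−1 = 150994943

15, 111, 1283, 18752, 326593, 6588344, 150994943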